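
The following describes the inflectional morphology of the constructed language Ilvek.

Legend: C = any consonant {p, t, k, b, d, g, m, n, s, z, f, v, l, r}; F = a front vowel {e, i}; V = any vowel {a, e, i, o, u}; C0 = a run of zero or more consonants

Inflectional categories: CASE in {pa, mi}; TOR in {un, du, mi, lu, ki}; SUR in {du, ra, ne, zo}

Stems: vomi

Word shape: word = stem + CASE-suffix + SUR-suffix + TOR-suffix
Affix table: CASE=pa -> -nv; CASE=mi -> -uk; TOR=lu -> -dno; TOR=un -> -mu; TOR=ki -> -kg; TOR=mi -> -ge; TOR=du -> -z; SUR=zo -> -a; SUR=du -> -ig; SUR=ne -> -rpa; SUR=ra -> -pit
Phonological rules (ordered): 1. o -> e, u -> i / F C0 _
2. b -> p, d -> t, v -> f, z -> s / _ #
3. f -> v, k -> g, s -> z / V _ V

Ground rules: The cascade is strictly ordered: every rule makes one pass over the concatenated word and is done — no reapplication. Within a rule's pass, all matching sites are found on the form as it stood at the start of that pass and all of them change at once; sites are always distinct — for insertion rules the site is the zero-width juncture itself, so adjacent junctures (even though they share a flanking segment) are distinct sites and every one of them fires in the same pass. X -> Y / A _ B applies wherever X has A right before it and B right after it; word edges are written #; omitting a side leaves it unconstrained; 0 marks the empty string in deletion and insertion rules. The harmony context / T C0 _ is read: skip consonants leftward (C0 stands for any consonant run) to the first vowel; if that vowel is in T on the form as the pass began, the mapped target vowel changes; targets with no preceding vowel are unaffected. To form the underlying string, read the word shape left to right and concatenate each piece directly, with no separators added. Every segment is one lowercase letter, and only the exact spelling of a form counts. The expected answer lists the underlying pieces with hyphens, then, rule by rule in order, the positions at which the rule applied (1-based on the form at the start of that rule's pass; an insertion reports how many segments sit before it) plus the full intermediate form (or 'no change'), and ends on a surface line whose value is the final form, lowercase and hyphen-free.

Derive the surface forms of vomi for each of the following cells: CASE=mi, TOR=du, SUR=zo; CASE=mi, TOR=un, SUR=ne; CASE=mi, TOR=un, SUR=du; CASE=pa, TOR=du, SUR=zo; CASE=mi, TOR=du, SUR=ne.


cell CASE=mi, TOR=du, SUR=zo:
underlying: vomi-uk-a-z
1. o -> e, u -> i / F C0 _: fires at position(s) 5: vomiikaz
2. b -> p, d -> t, v -> f, z -> s / _ #: fires at position(s) 8: vomiikas
3. f -> v, k -> g, s -> z / V _ V: fires at position(s) 6: vomiigas
surface: vomiigas

cell CASE=mi, TOR=un, SUR=ne:
underlying: vomi-uk-rpa-mu
1. o -> e, u -> i / F C0 _: fires at position(s) 5: vomiikrpamu
2. b -> p, d -> t, v -> f, z -> s / _ #: no change
3. f -> v, k -> g, s -> z / V _ V: no change
surface: vomiikrpamu

cell CASE=mi, TOR=un, SUR=du:
underlying: vomi-uk-ig-mu
1. o -> e, u -> i / F C0 _: fires at position(s) 5, 10: vomiikigmi
2. b -> p, d -> t, v -> f, z -> s / _ #: no change
3. f -> v, k -> g, s -> z / V _ V: fires at position(s) 6: vomiigigmi
surface: vomiigigmi

cell CASE=pa, TOR=du, SUR=zo:
underlying: vomi-nv-a-z
1. o -> e, u -> i / F C0 _: no change
2. b -> p, d -> t, v -> f, z -> s / _ #: fires at position(s) 8: vominvas
3. f -> v, k -> g, s -> z / V _ V: no change
surface: vominvas

cell CASE=mi, TOR=du, SUR=ne:
underlying: vomi-uk-rpa-z
1. o -> e, u -> i / F C0 _: fires at position(s) 5: vomiikrpaz
2. b -> p, d -> t, v -> f, z -> s / _ #: fires at position(s) 10: vomiikrpas
3. f -> v, k -> g, s -> z / V _ V: no change
surface: vomiikrpas


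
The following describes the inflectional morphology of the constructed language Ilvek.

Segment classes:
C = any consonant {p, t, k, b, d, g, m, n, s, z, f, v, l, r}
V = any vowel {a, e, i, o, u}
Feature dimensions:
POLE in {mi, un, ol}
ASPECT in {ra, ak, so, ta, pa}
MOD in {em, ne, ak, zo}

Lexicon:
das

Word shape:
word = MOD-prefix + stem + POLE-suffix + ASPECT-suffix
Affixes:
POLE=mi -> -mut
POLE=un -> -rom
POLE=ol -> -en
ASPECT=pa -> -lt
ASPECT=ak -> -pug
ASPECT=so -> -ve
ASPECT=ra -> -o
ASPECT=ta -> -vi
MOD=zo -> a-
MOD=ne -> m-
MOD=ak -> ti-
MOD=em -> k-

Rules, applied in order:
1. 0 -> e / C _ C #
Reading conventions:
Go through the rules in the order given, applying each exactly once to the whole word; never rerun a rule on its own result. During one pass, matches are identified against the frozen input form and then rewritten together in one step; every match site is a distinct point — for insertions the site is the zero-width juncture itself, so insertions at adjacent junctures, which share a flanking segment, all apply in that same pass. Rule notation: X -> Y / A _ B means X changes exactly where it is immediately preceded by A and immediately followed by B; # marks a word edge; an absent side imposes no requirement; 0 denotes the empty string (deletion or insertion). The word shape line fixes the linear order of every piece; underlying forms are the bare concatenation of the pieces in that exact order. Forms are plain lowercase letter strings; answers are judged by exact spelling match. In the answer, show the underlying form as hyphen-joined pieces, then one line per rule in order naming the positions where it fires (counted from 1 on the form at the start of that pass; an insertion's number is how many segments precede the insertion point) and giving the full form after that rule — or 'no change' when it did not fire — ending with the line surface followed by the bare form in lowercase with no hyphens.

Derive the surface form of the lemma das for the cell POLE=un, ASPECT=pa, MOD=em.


underlying: k-das-rom-lt
1. 0 -> e / C _ C #: inserts after position(s) 8: kdasromlet
surface: kdasromlet


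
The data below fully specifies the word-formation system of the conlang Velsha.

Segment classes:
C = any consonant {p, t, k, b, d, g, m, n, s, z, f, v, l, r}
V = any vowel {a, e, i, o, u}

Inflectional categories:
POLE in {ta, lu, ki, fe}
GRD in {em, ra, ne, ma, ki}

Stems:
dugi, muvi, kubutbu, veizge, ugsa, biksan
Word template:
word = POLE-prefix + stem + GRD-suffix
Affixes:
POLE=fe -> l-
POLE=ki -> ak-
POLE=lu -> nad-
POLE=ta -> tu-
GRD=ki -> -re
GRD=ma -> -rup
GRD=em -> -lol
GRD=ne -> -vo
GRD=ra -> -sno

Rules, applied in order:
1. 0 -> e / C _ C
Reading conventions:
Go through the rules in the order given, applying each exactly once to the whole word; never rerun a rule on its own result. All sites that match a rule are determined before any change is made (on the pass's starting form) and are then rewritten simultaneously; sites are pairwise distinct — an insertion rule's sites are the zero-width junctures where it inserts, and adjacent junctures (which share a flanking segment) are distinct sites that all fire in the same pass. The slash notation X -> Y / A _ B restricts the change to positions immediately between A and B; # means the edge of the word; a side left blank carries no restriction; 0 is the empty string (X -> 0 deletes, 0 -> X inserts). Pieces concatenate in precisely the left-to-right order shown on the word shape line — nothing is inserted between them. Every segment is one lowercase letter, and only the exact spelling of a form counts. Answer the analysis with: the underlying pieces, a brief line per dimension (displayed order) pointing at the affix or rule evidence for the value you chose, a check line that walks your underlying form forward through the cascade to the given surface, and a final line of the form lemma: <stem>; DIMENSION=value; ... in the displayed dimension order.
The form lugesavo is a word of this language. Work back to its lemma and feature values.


underlying: l-ugsa-vo
POLE=fe - signalled by the affix l-
GRD=ne - signalled by the affix -vo
check: lugsavo -> lugesavo
lemma: ugsa; POLE=fe; GRD=ne


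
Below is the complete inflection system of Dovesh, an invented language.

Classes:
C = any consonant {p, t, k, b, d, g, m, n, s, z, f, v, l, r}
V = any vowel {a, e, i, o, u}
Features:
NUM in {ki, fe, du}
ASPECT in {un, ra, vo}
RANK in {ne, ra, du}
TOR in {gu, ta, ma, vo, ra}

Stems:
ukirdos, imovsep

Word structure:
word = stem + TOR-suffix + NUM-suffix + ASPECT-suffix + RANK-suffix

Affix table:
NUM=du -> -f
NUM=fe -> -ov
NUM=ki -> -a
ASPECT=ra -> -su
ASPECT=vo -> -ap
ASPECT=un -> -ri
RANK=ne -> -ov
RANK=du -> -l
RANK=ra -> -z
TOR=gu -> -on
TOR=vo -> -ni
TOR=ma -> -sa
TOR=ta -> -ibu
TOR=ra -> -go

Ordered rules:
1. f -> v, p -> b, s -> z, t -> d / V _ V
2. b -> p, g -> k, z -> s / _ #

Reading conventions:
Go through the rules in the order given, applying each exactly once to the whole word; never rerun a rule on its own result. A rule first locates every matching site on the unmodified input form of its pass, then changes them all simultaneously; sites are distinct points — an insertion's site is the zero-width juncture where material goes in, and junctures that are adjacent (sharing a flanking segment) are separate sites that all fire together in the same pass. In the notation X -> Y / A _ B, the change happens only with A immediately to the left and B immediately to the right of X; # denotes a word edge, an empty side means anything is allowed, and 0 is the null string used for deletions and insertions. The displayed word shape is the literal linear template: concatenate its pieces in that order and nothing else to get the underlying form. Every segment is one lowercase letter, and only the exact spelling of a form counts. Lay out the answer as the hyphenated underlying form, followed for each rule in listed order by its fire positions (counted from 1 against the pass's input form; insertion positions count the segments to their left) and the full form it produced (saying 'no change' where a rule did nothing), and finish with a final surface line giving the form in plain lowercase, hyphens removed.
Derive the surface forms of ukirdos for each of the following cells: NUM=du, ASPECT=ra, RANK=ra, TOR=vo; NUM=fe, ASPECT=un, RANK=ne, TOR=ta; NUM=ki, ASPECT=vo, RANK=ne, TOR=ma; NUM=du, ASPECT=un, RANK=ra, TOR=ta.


cell NUM=du, ASPECT=ra, RANK=ra, TOR=vo:
underlying: ukirdos-ni-f-su-z
1. f -> v, p -> b, s -> z, t -> d / V _ V: no change
2. b -> p, g -> k, z -> s / _ #: fires at position(s) 13: ukirdosnifsus
surface: ukirdosnifsus

cell NUM=fe, ASPECT=un, RANK=ne, TOR=ta:
underlying: ukirdos-ibu-ov-ri-ov
1. f -> v, p -> b, s -> z, t -> d / V _ V: fires at position(s) 7: ukirdozibuovriov
2. b -> p, g -> k, z -> s / _ #: no change
surface: ukirdozibuovriov

cell NUM=ki, ASPECT=vo, RANK=ne, TOR=ma:
underlying: ukirdos-sa-a-ap-ov
1. f -> v, p -> b, s -> z, t -> d / V _ V: fires at position(s) 12: ukirdossaaabov
2. b -> p, g -> k, z -> s / _ #: no change
surface: ukirdossaaabov

cell NUM=du, ASPECT=un, RANK=ra, TOR=ta:
underlying: ukirdos-ibu-f-ri-z
1. f -> v, p -> b, s -> z, t -> d / V _ V: fires at position(s) 7: ukirdozibufriz
2. b -> p, g -> k, z -> s / _ #: fires at position(s) 14: ukirdozibufris
surface: ukirdozibufris


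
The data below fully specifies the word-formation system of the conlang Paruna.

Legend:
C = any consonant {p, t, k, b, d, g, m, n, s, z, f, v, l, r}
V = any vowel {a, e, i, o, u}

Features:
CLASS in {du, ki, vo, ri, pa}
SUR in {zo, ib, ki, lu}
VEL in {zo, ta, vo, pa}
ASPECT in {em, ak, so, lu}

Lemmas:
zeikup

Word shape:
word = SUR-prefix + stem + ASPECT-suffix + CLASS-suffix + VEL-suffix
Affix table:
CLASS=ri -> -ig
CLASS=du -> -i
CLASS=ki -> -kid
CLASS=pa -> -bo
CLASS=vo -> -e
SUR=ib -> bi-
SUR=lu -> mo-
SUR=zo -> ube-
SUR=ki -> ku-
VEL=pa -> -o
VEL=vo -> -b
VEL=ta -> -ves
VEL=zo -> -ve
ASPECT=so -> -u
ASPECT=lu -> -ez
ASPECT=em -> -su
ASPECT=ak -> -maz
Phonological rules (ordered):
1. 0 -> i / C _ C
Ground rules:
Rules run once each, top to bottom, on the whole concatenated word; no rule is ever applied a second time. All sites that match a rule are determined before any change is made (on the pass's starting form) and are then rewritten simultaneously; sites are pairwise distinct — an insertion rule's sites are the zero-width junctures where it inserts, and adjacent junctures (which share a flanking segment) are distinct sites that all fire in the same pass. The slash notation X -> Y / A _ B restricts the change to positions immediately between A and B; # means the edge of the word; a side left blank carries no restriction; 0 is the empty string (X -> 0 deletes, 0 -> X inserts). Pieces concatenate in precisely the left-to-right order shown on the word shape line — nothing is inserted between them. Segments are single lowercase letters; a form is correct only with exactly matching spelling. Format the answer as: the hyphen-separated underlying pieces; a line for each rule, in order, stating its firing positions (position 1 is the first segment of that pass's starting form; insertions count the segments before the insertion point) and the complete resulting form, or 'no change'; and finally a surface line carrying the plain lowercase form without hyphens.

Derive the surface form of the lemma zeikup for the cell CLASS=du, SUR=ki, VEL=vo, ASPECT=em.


underlying: ku-zeikup-su-i-b
1. 0 -> i / C _ C: inserts after position(s) 8: kuzeikupisuib
surface: kuzeikupisuib


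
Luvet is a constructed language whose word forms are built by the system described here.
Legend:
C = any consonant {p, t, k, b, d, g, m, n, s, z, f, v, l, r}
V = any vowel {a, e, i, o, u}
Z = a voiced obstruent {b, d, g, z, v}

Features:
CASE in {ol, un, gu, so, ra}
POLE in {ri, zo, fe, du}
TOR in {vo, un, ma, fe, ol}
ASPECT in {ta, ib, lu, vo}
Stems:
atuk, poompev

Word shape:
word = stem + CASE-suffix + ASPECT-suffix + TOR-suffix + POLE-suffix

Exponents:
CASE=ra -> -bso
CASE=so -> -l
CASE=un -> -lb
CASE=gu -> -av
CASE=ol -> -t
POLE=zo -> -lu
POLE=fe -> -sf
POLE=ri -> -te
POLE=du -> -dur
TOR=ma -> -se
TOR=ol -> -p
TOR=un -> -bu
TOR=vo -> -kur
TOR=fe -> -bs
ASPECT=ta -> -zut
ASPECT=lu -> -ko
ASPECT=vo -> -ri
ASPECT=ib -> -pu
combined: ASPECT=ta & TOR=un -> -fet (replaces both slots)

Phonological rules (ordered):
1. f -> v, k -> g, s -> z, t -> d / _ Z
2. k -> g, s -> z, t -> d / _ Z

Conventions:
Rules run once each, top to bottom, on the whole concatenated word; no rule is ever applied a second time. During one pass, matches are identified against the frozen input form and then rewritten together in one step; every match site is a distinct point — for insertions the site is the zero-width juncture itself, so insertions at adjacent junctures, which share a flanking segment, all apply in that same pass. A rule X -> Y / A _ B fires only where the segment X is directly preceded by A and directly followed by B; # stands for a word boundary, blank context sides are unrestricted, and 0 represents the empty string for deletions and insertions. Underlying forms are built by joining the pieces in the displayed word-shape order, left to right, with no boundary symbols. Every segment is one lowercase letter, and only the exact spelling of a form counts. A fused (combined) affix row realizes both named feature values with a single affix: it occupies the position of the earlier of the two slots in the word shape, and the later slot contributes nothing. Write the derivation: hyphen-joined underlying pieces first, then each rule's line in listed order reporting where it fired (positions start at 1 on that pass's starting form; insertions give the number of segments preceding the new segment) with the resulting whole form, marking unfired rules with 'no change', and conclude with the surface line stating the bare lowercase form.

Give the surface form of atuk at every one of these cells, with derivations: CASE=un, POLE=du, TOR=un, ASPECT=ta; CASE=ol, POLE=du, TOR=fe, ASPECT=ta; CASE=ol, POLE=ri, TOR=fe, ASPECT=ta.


cell CASE=un, POLE=du, TOR=un, ASPECT=ta:
underlying: atuk-lb-fet-dur
1. f -> v, k -> g, s -> z, t -> d / _ Z: fires at position(s) 9: atuklbfeddur
2. k -> g, s -> z, t -> d / _ Z: no change
surface: atuklbfeddur

cell CASE=ol, POLE=du, TOR=fe, ASPECT=ta:
underlying: atuk-t-zut-bs-dur
1. f -> v, k -> g, s -> z, t -> d / _ Z: fires at position(s) 5, 8, 10: atukdzudbzdur
2. k -> g, s -> z, t -> d / _ Z: fires at position(s) 4: atugdzudbzdur
surface: atugdzudbzdur

cell CASE=ol, POLE=ri, TOR=fe, ASPECT=ta:
underlying: atuk-t-zut-bs-te
1. f -> v, k -> g, s -> z, t -> d / _ Z: fires at position(s) 5, 8: atukdzudbste
2. k -> g, s -> z, t -> d / _ Z: fires at position(s) 4: atugdzudbste
surface: atugdzudbste


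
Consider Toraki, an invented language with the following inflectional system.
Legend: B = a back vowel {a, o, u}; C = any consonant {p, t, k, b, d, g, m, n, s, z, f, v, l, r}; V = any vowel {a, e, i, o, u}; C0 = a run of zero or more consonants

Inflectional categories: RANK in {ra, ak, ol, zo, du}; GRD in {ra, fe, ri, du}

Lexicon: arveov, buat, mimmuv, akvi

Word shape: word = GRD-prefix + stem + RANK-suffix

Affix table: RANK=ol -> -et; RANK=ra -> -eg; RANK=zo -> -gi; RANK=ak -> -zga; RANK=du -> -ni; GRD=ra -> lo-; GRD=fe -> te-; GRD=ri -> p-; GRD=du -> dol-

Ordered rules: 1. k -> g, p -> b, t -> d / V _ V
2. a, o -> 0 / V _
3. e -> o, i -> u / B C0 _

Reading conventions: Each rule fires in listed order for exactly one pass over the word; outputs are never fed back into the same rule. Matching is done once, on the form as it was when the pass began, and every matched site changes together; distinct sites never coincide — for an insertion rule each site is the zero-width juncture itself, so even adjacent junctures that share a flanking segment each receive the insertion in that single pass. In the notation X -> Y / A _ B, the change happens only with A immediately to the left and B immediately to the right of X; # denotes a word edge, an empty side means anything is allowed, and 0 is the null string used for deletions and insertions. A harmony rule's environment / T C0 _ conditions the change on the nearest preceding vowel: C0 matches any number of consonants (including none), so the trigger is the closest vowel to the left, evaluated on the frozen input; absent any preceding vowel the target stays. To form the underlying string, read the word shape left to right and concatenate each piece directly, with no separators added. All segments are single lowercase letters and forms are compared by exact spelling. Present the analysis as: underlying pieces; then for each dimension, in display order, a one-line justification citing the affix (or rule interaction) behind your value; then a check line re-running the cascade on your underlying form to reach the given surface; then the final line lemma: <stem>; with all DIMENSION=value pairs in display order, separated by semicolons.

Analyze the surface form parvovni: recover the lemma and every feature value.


underlying: p-arveov-ni
RANK=du - signalled by the affix -ni
GRD=ri - signalled by the affix p-
check: parveovni -> parveovni -> parvevni -> parvovni
lemma: arveov; RANK=du; GRD=ri


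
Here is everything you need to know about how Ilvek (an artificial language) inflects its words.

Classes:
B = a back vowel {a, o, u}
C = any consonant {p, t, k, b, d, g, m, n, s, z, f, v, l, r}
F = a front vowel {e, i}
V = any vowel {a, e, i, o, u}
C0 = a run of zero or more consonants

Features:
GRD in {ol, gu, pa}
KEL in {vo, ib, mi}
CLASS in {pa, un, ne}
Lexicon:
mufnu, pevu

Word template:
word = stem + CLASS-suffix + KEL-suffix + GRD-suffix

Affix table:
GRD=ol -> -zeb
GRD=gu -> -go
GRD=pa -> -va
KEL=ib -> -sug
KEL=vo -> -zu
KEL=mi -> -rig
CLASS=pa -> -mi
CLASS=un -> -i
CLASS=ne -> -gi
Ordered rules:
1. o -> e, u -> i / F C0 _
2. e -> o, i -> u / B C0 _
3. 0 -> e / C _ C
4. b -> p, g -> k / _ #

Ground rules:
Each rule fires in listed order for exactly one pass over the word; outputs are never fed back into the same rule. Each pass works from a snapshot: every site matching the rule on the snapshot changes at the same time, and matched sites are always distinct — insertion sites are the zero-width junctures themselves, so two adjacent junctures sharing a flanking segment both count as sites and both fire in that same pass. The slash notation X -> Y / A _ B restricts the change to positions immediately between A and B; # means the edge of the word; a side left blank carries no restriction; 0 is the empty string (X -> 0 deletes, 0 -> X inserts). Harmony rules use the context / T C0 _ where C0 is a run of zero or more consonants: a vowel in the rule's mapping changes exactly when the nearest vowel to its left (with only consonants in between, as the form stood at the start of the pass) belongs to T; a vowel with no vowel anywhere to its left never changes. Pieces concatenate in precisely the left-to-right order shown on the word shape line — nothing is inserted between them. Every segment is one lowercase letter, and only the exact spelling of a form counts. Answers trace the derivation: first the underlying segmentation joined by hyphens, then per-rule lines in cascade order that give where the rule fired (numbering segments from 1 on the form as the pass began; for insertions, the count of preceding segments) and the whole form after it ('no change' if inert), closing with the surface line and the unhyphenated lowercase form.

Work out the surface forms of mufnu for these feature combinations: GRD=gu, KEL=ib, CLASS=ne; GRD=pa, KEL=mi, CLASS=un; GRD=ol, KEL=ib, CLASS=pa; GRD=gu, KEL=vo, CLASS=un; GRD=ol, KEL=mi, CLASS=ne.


cell GRD=gu, KEL=ib, CLASS=ne:
underlying: mufnu-gi-sug-go
1. o -> e, u -> i / F C0 _: fires at position(s) 9: mufnugisiggo
2. e -> o, i -> u / B C0 _: fires at position(s) 7: mufnugusiggo
3. 0 -> e / C _ C: inserts after position(s) 3, 10: mufenugusigego
4. b -> p, g -> k / _ #: no change
surface: mufenugusigego

cell GRD=pa, KEL=mi, CLASS=un:
underlying: mufnu-i-rig-va
1. o -> e, u -> i / F C0 _: no change
2. e -> o, i -> u / B C0 _: fires at position(s) 6: mufnuurigva
3. 0 -> e / C _ C: inserts after position(s) 3, 9: mufenuurigeva
4. b -> p, g -> k / _ #: no change
surface: mufenuurigeva

cell GRD=ol, KEL=ib, CLASS=pa:
underlying: mufnu-mi-sug-zeb
1. o -> e, u -> i / F C0 _: fires at position(s) 9: mufnumisigzeb
2. e -> o, i -> u / B C0 _: fires at position(s) 7: mufnumusigzeb
3. 0 -> e / C _ C: inserts after position(s) 3, 10: mufenumusigezeb
4. b -> p, g -> k / _ #: fires at position(s) 15: mufenumusigezep
surface: mufenumusigezep

cell GRD=gu, KEL=vo, CLASS=un:
underlying: mufnu-i-zu-go
1. o -> e, u -> i / F C0 _: fires at position(s) 8: mufnuizigo
2. e -> o, i -> u / B C0 _: fires at position(s) 6: mufnuuzigo
3. 0 -> e / C _ C: inserts after position(s) 3: mufenuuzigo
4. b -> p, g -> k / _ #: no change
surface: mufenuuzigo

cell GRD=ol, KEL=mi, CLASS=ne:
underlying: mufnu-gi-rig-zeb
1. o -> e, u -> i / F C0 _: no change
2. e -> o, i -> u / B C0 _: fires at position(s) 7: mufnugurigzeb
3. 0 -> e / C _ C: inserts after position(s) 3, 10: mufenugurigezeb
4. b -> p, g -> k / _ #: fires at position(s) 15: mufenugurigezep
surface: mufenugurigezep


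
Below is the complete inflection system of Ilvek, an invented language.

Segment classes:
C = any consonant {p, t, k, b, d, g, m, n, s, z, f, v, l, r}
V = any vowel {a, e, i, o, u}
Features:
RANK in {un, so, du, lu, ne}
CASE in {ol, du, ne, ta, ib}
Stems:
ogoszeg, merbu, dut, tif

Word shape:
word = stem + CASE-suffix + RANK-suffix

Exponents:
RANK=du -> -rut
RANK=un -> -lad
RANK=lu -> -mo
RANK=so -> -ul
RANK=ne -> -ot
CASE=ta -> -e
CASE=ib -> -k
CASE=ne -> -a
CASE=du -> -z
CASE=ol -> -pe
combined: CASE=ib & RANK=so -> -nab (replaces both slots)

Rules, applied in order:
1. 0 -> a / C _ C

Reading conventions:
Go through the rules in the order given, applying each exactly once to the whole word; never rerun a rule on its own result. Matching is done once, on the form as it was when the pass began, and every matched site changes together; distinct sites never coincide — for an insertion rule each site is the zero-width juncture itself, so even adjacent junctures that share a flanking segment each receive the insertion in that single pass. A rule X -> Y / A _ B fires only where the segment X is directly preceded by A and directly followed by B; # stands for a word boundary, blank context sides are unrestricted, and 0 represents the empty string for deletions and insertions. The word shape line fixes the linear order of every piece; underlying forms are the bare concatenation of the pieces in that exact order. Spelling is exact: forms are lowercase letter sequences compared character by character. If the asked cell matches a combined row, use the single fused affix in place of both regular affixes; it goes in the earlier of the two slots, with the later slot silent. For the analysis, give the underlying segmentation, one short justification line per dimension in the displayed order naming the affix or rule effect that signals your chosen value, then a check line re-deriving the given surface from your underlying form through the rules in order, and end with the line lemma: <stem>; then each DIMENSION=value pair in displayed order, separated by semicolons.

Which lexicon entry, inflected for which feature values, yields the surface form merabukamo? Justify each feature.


underlying: merbu-k-mo
RANK=lu - signalled by the affix -mo
CASE=ib - signalled by the affix -k
check: merbukmo -> merabukamo
lemma: merbu; RANK=lu; CASE=ib


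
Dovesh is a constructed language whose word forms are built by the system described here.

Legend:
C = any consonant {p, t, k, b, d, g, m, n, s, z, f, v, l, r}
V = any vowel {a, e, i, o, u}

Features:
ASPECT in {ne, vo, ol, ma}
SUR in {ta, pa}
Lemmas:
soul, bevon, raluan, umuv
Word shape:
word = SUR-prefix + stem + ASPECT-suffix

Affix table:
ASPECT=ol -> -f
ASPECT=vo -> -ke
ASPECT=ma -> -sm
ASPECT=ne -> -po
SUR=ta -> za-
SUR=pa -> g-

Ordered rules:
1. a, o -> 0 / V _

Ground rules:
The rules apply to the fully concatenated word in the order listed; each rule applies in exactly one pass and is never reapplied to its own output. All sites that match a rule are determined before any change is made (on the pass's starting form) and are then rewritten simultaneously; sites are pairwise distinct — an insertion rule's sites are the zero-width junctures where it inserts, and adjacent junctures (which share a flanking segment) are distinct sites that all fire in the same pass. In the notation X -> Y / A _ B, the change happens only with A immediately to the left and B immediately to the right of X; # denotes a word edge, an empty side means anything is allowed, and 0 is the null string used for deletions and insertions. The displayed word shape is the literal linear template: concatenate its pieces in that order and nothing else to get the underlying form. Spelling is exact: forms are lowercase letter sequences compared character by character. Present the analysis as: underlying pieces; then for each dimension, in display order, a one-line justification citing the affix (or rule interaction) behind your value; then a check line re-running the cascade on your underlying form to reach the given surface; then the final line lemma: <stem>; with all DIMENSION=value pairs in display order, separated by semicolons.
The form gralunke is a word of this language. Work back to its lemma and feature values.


underlying: g-raluan-ke
ASPECT=vo - signalled by the affix -ke
SUR=pa - signalled by the affix g-
check: graluanke -> gralunke
lemma: raluan; ASPECT=vo; SUR=pa


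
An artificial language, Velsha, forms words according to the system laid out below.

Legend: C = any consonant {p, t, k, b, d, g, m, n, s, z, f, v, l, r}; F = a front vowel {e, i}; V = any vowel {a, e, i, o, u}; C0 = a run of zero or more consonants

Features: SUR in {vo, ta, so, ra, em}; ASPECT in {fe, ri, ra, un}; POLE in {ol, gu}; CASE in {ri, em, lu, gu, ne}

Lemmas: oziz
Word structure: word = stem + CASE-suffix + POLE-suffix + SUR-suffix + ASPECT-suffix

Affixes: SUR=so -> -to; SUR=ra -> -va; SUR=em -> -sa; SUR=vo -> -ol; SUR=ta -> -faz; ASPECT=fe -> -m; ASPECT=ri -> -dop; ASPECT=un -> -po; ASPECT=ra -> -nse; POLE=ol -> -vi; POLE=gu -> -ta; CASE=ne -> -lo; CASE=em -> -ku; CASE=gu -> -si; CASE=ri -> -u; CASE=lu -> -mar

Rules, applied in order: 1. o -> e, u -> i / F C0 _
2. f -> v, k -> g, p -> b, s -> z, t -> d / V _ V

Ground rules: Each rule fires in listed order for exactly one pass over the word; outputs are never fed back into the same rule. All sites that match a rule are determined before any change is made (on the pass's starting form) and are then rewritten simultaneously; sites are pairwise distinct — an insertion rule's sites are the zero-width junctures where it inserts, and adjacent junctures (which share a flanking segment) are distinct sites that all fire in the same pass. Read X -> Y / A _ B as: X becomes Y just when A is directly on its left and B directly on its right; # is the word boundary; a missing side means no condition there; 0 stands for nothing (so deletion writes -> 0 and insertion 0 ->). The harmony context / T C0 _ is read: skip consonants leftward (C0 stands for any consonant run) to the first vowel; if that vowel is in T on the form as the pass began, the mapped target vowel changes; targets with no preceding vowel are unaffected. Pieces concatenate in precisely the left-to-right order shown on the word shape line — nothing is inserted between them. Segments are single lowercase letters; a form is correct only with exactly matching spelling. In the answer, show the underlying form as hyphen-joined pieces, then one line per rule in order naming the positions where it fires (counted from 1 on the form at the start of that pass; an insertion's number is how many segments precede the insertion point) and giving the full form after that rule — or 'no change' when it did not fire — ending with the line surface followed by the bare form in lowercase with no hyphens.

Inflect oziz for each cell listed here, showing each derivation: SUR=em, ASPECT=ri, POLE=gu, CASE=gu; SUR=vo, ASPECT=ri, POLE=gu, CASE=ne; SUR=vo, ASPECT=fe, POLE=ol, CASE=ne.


cell SUR=em, ASPECT=ri, POLE=gu, CASE=gu:
underlying: oziz-si-ta-sa-dop
1. o -> e, u -> i / F C0 _: no change
2. f -> v, k -> g, p -> b, s -> z, t -> d / V _ V: fires at position(s) 7, 9: ozizsidazadop
surface: ozizsidazadop

cell SUR=vo, ASPECT=ri, POLE=gu, CASE=ne:
underlying: oziz-lo-ta-ol-dop
1. o -> e, u -> i / F C0 _: fires at position(s) 6: ozizletaoldop
2. f -> v, k -> g, p -> b, s -> z, t -> d / V _ V: fires at position(s) 7: ozizledaoldop
surface: ozizledaoldop

cell SUR=vo, ASPECT=fe, POLE=ol, CASE=ne:
underlying: oziz-lo-vi-ol-m
1. o -> e, u -> i / F C0 _: fires at position(s) 6, 9: ozizlevielm
2. f -> v, k -> g, p -> b, s -> z, t -> d / V _ V: no change
surface: ozizlevielm


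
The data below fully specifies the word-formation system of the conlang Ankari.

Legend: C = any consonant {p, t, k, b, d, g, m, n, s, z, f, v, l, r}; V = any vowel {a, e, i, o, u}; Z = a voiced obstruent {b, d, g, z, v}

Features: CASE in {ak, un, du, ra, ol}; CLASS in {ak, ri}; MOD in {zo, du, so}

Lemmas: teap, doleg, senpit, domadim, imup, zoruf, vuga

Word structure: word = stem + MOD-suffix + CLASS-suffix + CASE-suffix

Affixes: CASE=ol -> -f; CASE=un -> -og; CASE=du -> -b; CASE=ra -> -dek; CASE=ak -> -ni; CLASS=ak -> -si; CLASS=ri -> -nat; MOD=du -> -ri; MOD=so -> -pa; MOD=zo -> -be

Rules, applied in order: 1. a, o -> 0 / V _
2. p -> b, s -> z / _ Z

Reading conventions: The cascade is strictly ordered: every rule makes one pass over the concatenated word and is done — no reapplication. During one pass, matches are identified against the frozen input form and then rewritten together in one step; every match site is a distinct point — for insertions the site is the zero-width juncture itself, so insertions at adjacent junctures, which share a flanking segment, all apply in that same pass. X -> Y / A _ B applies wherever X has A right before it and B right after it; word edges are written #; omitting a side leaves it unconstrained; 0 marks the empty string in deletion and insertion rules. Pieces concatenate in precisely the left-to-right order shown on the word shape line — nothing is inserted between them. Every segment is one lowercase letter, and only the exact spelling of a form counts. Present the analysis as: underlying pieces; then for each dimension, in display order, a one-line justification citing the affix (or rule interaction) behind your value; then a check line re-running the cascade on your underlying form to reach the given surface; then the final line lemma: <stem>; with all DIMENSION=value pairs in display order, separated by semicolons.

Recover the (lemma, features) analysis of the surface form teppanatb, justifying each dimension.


underlying: teap-pa-nat-b
CASE=du - signalled by the affix -b
CLASS=ri - signalled by the affix -nat
MOD=so - signalled by the affix -pa
check: teappanatb -> teppanatb -> teppanatb
lemma: teap; CASE=du; CLASS=ri; MOD=so


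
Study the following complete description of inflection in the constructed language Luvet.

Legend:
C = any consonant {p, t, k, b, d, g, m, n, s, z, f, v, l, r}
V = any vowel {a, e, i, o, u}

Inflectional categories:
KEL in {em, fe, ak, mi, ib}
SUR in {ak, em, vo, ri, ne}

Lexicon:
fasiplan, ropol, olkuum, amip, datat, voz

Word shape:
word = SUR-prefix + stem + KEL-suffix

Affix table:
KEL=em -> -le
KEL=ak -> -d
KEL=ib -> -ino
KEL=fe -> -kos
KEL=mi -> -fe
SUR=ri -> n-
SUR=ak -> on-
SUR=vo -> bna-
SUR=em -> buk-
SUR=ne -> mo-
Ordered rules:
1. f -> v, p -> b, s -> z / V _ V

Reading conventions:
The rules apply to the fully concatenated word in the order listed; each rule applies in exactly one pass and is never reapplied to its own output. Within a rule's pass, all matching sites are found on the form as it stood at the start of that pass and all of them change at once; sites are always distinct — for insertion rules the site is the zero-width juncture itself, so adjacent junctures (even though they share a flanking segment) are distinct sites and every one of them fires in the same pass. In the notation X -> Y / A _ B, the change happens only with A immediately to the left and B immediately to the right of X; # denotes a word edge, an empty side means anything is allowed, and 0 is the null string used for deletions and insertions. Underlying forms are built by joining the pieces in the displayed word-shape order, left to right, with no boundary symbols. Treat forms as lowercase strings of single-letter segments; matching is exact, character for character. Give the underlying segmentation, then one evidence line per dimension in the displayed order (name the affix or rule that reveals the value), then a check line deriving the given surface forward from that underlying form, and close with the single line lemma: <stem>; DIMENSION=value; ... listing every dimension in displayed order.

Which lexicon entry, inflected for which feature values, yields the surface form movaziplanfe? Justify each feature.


underlying: mo-fasiplan-fe
KEL=mi - signalled by the affix -fe
SUR=ne - signalled by the affix mo-
check: mofasiplanfe -> movaziplanfe
lemma: fasiplan; KEL=mi; SUR=ne


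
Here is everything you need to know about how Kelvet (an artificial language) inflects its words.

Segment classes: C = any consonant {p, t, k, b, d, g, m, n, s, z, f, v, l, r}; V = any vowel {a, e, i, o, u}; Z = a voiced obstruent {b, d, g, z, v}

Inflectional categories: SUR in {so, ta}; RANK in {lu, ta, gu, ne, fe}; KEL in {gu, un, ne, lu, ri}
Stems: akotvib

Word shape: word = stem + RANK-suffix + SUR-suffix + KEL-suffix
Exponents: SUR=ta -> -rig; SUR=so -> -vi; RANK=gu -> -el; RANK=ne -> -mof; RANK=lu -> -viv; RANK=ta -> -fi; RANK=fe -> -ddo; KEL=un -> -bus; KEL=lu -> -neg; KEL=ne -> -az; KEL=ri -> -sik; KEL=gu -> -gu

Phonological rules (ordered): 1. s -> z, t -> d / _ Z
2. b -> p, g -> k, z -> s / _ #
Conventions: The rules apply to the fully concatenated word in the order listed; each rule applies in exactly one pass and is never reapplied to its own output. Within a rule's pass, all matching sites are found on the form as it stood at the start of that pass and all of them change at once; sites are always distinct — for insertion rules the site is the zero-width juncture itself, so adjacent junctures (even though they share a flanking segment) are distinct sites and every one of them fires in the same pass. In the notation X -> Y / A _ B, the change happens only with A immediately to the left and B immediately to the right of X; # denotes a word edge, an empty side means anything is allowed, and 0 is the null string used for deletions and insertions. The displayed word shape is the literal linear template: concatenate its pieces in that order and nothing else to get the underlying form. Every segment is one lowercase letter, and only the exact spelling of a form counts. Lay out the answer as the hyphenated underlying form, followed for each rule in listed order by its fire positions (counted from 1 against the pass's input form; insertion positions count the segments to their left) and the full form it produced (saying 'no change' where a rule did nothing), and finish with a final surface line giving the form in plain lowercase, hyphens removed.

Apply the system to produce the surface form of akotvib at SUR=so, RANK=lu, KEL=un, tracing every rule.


underlying: akotvib-viv-vi-bus
1. s -> z, t -> d / _ Z: fires at position(s) 4: akodvibvivvibus
2. b -> p, g -> k, z -> s / _ #: no change
surface: akodvibvivvibus


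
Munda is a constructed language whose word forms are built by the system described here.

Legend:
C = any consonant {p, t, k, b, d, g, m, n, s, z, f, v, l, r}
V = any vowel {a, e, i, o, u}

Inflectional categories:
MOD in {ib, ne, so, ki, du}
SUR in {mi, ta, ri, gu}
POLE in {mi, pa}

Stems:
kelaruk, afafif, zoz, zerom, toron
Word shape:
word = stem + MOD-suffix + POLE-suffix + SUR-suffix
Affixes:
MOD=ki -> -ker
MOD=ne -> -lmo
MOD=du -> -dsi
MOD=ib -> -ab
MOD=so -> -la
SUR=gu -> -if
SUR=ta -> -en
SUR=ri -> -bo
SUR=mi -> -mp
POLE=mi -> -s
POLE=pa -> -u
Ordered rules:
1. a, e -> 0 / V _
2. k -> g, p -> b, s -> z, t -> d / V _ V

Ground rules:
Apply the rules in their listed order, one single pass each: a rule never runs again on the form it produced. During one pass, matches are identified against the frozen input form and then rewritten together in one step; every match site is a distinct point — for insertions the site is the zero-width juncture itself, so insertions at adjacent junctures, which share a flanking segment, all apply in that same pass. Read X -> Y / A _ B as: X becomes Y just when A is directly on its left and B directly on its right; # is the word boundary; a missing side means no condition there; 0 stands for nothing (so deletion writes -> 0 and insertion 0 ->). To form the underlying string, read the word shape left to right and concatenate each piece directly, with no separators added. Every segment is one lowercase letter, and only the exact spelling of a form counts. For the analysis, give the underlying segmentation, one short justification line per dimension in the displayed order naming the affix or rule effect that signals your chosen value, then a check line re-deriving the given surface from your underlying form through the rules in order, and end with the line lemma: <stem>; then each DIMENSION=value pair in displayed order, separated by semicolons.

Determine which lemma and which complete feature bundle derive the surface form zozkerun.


underlying: zoz-ker-u-en
MOD=ki - signalled by the affix -ker
SUR=ta - signalled by the affix -en
POLE=pa - signalled by the affix -u
check: zozkeruen -> zozkerun -> zozkerun
lemma: zoz; MOD=ki; SUR=ta; POLE=pa


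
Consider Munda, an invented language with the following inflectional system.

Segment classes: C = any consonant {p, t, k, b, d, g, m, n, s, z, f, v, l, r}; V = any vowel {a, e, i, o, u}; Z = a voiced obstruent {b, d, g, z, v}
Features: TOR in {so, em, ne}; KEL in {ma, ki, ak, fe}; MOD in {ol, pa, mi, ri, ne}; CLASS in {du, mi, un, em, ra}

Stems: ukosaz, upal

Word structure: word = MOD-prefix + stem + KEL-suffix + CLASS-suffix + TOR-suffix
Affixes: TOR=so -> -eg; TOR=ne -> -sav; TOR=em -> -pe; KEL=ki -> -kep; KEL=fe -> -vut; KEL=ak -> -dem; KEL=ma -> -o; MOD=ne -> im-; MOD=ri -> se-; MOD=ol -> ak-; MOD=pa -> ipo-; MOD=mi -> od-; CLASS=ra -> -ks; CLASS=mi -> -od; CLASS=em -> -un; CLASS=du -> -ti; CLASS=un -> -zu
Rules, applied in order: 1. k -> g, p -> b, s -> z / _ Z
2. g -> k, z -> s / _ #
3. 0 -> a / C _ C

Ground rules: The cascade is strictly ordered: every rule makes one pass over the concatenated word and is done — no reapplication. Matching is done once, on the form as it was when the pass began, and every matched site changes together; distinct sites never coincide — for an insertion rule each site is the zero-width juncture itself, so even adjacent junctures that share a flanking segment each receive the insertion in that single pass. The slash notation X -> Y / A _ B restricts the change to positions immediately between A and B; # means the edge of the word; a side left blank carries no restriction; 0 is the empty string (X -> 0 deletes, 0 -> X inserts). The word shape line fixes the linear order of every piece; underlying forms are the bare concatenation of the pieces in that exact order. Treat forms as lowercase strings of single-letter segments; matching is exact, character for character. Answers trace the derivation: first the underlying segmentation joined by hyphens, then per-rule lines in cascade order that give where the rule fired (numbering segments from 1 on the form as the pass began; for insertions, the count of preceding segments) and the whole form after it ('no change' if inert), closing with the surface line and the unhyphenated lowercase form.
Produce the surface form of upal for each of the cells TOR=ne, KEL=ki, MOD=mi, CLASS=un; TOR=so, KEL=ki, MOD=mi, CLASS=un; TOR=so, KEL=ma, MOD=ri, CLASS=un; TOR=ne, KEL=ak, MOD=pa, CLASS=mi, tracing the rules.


cell TOR=ne, KEL=ki, MOD=mi, CLASS=un:
underlying: od-upal-kep-zu-sav
1. k -> g, p -> b, s -> z / _ Z: fires at position(s) 9: odupalkebzusav
2. g -> k, z -> s / _ #: no change
3. 0 -> a / C _ C: inserts after position(s) 6, 9: odupalakebazusav
surface: odupalakebazusav

cell TOR=so, KEL=ki, MOD=mi, CLASS=un:
underlying: od-upal-kep-zu-eg
1. k -> g, p -> b, s -> z / _ Z: fires at position(s) 9: odupalkebzueg
2. g -> k, z -> s / _ #: fires at position(s) 13: odupalkebzuek
3. 0 -> a / C _ C: inserts after position(s) 6, 9: odupalakebazuek
surface: odupalakebazuek

cell TOR=so, KEL=ma, MOD=ri, CLASS=un:
underlying: se-upal-o-zu-eg
1. k -> g, p -> b, s -> z / _ Z: no change
2. g -> k, z -> s / _ #: fires at position(s) 11: seupalozuek
3. 0 -> a / C _ C: no change
surface: seupalozuek

cell TOR=ne, KEL=ak, MOD=pa, CLASS=mi:
underlying: ipo-upal-dem-od-sav
1. k -> g, p -> b, s -> z / _ Z: no change
2. g -> k, z -> s / _ #: no change
3. 0 -> a / C _ C: inserts after position(s) 7, 12: ipoupalademodasav
surface: ipoupalademodasav
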